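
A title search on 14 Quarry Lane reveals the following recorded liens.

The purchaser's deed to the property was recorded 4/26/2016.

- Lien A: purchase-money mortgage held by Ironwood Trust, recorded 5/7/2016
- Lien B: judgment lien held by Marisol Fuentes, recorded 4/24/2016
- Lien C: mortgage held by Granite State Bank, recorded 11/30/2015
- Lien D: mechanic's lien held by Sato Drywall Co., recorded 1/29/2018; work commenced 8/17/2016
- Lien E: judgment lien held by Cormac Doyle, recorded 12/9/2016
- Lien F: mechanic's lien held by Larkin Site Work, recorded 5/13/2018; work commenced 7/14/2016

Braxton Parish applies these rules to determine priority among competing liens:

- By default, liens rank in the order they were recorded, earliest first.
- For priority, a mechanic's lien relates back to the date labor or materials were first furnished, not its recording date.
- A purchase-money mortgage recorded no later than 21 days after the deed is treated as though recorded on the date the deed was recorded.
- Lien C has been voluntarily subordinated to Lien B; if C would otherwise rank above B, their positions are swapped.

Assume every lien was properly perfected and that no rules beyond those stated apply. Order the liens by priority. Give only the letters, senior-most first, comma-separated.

Effective dates after the stated exceptions: A's effective date is the deed date, 4/26/2016; D relates back to 8/17/2016 (work commenced); F's effective date is 7/14/2016, when work began.
Sorted by effective date: C (11/30/2015), B (4/24/2016), A (4/26/2016), F (7/14/2016), D (8/17/2016), E (12/9/2016).
C would otherwise be senior to B, so under the subordination agreement C and B exchange positions.

B, C, A, F, D, E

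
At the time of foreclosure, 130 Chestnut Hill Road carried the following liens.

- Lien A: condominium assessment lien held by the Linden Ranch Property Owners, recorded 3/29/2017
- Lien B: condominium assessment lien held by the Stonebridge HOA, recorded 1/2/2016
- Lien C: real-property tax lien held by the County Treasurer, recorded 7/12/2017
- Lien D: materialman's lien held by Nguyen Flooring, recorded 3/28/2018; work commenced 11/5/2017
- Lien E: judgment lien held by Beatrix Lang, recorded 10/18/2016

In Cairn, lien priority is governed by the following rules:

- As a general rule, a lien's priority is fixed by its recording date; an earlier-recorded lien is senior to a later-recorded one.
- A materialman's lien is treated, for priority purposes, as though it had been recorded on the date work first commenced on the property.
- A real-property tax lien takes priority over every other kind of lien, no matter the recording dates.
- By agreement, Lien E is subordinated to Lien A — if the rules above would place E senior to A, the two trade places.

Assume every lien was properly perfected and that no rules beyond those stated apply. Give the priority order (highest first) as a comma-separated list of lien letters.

C, B, A, E, D

First, effective dates: D is treated as recorded 11/5/2017, the work-commencement date.
As a real-property tax lien, C is senior to every other lien.
Among the remaining liens, by effective date: B (1/2/2016), E (10/18/2016), A (3/29/2017), D (11/5/2017).
The subordination applies — E was senior to A — so E and A swap.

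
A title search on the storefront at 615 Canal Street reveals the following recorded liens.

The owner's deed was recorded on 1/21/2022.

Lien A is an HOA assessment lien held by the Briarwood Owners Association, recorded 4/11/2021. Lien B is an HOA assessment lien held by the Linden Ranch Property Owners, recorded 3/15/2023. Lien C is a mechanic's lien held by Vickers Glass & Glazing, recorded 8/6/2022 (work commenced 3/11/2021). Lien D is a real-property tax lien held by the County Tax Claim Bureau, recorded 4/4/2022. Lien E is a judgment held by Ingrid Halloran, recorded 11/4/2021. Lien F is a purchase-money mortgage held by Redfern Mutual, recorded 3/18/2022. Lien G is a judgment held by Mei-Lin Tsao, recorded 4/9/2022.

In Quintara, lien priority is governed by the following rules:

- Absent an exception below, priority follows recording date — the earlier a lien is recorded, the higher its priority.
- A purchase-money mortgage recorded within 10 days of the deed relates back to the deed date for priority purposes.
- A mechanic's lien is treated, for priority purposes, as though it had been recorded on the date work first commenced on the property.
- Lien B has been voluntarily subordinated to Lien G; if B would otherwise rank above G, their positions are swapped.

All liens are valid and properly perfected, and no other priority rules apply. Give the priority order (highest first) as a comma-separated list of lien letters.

C, A, E, F, D, G, B

Effective dates after the stated exceptions: C relates back to 3/11/2021 (work commenced); F was recorded 56 days after the deed — beyond 10 days — so no relation-back applies.
By effective date: C (3/11/2021), A (4/11/2021), E (11/4/2021), F (3/18/2022), D (4/4/2022), G (4/9/2022), B (3/15/2023).
B already ranks below G; the subordination has no effect.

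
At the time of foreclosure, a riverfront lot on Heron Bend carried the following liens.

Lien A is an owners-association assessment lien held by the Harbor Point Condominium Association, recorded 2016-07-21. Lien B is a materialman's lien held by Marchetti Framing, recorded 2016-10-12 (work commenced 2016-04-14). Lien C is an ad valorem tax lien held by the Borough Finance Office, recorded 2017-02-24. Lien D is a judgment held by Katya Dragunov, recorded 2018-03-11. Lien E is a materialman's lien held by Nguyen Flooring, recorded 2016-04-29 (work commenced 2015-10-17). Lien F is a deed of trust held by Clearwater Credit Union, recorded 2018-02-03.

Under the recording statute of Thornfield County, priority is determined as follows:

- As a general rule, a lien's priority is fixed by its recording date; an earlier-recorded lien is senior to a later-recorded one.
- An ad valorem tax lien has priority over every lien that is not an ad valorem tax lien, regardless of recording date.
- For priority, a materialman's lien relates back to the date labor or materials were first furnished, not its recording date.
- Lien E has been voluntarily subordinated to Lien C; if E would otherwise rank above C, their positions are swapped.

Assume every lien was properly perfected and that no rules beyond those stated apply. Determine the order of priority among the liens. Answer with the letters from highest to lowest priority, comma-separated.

C, E, B, A, F, D

Effective dates after the stated exceptions: B relates back to 2016-04-14 (work commenced); E is treated as recorded 2015-10-17, the work-commencement date.
C is an ad valorem tax lien and takes priority over every other lien.
Among the remaining liens, by effective date: E (2015-10-17), B (2016-04-14), A (2016-07-21), F (2018-02-03), D (2018-03-11).
Since E is not senior to C, the subordination leaves the order unchanged.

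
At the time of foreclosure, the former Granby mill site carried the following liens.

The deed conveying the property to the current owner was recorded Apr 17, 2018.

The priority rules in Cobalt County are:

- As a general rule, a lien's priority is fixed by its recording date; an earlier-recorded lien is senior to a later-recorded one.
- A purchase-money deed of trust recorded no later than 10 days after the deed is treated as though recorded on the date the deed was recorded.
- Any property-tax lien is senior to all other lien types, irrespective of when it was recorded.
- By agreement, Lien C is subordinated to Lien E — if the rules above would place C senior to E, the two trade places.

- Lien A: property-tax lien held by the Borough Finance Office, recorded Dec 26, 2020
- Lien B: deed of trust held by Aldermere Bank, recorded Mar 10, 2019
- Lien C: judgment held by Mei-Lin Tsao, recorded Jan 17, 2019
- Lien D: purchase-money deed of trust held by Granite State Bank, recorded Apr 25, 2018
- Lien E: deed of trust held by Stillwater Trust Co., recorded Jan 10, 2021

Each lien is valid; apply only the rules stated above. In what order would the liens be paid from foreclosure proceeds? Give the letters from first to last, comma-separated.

A, D, E, B, C

First, effective dates: D was recorded within the 10-day window, so its effective date is the deed date Apr 17, 2018.
A, as a property-tax lien, has superpriority and ranks first.
Among the remaining liens, by effective date: D (Apr 17, 2018), C (Jan 17, 2019), B (Mar 10, 2019), E (Jan 10, 2021).
C would otherwise be senior to E, so under the subordination agreement C and E exchange positions.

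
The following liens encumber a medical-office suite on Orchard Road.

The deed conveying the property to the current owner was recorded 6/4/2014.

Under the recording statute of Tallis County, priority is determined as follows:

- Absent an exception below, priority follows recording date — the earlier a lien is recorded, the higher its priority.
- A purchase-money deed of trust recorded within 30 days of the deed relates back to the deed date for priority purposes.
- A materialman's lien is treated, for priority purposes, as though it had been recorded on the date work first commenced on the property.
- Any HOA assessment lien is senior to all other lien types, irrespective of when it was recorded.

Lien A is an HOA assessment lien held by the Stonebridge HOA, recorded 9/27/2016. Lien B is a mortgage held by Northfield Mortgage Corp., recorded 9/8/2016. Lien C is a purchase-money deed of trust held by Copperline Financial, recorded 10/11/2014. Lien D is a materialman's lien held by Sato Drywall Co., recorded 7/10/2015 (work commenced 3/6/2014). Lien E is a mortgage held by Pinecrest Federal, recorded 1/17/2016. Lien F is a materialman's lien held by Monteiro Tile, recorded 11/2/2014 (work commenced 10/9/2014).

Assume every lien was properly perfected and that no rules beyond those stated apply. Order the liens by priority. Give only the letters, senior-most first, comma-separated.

A, D, F, C, E, B

Effective dates: C was recorded 129 days after the deed — beyond 30 days — so no relation-back applies; D's effective date is 3/6/2014, when work began; F's effective date is 10/9/2014, when work began.
A, as an HOA assessment lien, has superpriority and ranks first.
Remaining liens by effective date: D (3/6/2014), F (10/9/2014), C (10/11/2014), E (1/17/2016), B (9/8/2016).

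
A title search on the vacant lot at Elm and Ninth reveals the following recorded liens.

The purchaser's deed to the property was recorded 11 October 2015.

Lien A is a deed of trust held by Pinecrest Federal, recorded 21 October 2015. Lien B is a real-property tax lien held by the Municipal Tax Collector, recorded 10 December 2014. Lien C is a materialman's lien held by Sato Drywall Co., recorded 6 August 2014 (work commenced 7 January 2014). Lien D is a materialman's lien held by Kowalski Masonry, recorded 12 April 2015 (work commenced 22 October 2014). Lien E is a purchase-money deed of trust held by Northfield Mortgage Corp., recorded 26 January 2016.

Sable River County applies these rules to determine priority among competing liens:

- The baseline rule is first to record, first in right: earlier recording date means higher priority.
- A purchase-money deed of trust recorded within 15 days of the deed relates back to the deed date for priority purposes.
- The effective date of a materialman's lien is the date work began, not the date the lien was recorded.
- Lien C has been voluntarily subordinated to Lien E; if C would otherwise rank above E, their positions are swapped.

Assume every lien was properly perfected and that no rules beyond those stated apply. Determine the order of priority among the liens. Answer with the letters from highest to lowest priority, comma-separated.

E, D, B, A, C

Effective dates after the stated exceptions: C is treated as recorded 7 January 2014, the work-commencement date; D relates back to 22 October 2014 (work commenced); E was recorded 107 days after the deed, outside the 15-day window, so it keeps its recording date.
Ordering by effective date: C (7 January 2014), D (22 October 2014), B (10 December 2014), A (21 October 2015), E (26 January 2016).
C is senior to E before the subordination, so the two trade places.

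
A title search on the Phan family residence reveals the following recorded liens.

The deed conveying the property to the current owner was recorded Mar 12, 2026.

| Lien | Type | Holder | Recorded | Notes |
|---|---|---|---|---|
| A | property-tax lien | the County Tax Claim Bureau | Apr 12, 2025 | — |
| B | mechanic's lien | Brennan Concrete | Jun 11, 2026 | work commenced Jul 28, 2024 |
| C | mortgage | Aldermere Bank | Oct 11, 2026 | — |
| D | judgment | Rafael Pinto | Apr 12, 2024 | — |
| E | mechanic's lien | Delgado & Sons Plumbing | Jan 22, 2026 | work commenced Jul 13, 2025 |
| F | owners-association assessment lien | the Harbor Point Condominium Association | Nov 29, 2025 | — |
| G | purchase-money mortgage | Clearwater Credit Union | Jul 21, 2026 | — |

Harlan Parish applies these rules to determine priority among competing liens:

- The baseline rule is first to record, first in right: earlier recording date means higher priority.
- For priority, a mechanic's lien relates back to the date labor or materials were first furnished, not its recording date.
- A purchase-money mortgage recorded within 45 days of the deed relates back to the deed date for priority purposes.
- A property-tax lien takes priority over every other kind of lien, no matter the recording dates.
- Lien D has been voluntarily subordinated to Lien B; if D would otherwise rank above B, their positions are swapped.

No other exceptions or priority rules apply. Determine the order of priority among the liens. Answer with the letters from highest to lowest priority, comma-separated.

Effective dates: B's effective date is Jul 28, 2024, when work began; E's effective date is Jul 13, 2025, when work began; G was recorded 131 days after the deed — beyond 45 days — so no relation-back applies.
A is a property-tax lien and takes priority over every other lien.
The other liens, earliest effective date first: D (Apr 12, 2024), B (Jul 28, 2024), E (Jul 13, 2025), F (Nov 29, 2025), G (Jul 21, 2026), C (Oct 11, 2026).
Because D would otherwise rank above B, the subordination swaps them.

A, B, D, E, F, G, C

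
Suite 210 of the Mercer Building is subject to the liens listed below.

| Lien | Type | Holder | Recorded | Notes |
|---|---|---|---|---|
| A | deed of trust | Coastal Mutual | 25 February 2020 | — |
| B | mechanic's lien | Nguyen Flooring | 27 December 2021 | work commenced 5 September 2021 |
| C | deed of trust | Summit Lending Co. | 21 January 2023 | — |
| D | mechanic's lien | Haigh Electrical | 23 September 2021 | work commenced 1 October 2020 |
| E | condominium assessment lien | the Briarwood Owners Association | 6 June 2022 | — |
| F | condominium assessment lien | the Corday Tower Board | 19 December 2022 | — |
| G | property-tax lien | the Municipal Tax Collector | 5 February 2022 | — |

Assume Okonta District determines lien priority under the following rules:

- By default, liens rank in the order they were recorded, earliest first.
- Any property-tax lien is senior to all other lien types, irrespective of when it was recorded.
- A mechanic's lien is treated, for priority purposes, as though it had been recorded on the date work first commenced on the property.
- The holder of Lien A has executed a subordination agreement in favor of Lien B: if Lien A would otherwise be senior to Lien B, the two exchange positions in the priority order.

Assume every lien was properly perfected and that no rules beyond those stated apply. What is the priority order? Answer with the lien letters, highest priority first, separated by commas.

G, B, D, A, E, F, C

Effective dates after the stated exceptions: B relates back to 5 September 2021 (work commenced); D relates back to 1 October 2020 (work commenced).
G is a property-tax lien, so it outranks all other liens regardless of date.
Remaining liens by effective date: A (25 February 2020), D (1 October 2020), B (5 September 2021), E (6 June 2022), F (19 December 2022), C (21 January 2023).
Because A would otherwise rank above B, the subordination swaps them.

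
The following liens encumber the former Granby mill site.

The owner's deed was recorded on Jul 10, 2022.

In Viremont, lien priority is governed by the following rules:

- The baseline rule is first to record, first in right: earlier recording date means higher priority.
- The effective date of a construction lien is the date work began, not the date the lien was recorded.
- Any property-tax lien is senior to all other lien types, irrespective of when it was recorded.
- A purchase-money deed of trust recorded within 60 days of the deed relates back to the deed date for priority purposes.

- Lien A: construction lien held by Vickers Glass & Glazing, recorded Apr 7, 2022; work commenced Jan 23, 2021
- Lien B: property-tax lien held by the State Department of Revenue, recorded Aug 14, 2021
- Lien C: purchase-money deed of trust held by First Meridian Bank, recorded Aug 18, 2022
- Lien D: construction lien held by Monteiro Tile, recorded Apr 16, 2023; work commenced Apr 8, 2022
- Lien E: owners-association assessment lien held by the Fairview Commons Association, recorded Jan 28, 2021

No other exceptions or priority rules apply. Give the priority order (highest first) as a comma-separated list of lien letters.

First, effective dates: A relates back to Jan 23, 2021 (work commenced); C was recorded within the 60-day window, so its effective date is the deed date Jul 10, 2022; D relates back to Apr 8, 2022 (work commenced).
As a property-tax lien, B is senior to every other lien.
Among the remaining liens, by effective date: A (Jan 23, 2021), E (Jan 28, 2021), D (Apr 8, 2022), C (Jul 10, 2022).

B, A, E, D, C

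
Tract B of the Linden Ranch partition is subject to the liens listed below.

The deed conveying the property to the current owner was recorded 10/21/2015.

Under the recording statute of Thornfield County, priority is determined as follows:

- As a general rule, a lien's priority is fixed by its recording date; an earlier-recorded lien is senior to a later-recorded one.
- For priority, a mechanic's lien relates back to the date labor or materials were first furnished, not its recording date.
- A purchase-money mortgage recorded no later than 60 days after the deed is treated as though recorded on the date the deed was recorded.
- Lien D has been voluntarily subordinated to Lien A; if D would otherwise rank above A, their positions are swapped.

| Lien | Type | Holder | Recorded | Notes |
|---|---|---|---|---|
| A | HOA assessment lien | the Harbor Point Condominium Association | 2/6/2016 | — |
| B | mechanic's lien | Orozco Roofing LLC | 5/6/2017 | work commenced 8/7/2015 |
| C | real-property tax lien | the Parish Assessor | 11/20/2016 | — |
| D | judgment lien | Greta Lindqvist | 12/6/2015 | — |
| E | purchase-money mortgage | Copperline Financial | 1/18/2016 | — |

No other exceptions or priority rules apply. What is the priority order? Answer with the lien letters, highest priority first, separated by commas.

Effective dates after the stated exceptions: B is treated as recorded 8/7/2015, the work-commencement date; E was recorded 89 days after the deed — beyond 60 days — so no relation-back applies.
By effective date: B (8/7/2015), D (12/6/2015), E (1/18/2016), A (2/6/2016), C (11/20/2016).
D would otherwise be senior to A, so under the subordination agreement D and A exchange positions.

B, A, E, D, C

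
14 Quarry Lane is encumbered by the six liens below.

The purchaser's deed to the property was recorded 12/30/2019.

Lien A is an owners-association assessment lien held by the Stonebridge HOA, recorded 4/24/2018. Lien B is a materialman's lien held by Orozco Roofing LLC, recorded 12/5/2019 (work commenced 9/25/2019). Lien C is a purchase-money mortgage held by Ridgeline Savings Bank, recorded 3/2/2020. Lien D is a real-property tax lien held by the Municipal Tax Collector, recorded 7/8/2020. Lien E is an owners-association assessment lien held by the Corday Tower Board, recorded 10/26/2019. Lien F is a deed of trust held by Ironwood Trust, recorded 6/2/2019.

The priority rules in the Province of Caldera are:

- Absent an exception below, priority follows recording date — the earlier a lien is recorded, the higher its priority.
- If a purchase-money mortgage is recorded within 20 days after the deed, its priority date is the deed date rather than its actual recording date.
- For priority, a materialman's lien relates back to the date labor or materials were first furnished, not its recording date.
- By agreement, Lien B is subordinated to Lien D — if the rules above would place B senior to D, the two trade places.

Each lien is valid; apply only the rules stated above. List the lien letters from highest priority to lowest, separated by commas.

A, F, D, E, C, B

Effective dates: B is treated as recorded 9/25/2019, the work-commencement date; C was recorded 63 days after the deed — beyond 20 days — so no relation-back applies.
By effective date, earliest first: A (4/24/2018), F (6/2/2019), B (9/25/2019), E (10/26/2019), C (3/2/2020), D (7/8/2020).
The subordination applies — B was senior to D — so B and D swap.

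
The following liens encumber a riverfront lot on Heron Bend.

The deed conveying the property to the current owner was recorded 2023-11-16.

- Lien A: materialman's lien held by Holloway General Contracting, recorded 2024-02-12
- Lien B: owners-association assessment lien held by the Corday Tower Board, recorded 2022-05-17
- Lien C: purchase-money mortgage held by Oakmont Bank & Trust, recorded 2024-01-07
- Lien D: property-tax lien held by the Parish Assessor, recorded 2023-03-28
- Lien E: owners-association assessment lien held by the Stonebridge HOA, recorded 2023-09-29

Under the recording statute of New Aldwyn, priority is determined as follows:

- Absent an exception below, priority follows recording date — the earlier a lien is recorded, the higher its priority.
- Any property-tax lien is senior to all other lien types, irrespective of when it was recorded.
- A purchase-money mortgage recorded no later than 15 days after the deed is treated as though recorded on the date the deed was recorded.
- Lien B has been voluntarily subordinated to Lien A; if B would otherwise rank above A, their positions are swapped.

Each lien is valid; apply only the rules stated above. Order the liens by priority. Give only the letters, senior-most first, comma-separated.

D, A, E, C, B

Effective dates: C was recorded 52 days after the deed, outside the 15-day window, so it keeps its recording date.
D, as a property-tax lien, has superpriority and ranks first.
Among the remaining liens, by effective date: B (2022-05-17), E (2023-09-29), C (2024-01-07), A (2024-02-12).
B is senior to A before the subordination, so the two trade places.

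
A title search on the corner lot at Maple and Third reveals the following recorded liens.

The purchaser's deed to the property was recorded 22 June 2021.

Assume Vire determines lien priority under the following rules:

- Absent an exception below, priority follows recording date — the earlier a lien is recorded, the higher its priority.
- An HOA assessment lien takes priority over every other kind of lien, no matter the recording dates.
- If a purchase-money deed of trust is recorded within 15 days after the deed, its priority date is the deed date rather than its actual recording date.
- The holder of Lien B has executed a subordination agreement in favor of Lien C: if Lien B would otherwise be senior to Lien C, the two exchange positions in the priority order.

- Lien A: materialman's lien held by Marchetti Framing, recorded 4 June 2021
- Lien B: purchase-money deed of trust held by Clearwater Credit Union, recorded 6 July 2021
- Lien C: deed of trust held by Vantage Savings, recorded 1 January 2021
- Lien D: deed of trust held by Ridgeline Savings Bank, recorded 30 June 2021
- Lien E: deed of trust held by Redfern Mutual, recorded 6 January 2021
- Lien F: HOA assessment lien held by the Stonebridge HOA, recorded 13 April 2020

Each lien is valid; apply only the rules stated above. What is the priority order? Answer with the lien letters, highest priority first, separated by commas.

Effective dates after the stated exceptions: B was recorded within the 15-day window, so its effective date is the deed date 22 June 2021.
F is an HOA assessment lien, so it outranks all other liens regardless of date.
Remaining liens by effective date: C (1 January 2021), E (6 January 2021), A (4 June 2021), B (22 June 2021), D (30 June 2021).
Since B is not senior to C, the subordination leaves the order unchanged.

F, C, E, A, B, D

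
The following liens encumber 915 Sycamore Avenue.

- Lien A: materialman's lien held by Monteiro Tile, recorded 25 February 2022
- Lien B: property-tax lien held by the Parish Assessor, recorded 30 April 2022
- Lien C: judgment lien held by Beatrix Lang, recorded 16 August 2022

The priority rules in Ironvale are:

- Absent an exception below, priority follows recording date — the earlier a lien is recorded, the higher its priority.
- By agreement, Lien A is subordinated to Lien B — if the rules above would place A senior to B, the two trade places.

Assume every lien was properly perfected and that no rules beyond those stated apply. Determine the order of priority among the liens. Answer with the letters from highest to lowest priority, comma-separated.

Sorted by effective date: A (25 February 2022), B (30 April 2022), C (16 August 2022).
Because A would otherwise rank above B, the subordination swaps them.

B, A, C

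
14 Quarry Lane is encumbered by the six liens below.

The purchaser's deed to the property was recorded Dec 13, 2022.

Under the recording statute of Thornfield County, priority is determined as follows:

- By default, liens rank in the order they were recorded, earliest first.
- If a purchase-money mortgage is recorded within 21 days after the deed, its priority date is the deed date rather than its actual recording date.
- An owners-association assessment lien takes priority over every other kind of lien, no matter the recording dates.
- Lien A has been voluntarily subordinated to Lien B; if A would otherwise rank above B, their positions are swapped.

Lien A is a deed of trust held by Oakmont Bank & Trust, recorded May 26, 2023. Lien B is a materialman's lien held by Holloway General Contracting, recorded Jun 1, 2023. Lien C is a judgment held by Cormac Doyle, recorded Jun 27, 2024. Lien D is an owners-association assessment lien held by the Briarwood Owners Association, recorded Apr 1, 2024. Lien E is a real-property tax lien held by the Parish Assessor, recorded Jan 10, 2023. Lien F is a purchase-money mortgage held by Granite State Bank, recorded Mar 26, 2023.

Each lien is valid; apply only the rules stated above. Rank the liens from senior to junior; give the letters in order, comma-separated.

D, E, F, B, A, C

Adjusting effective dates: F missed the 21-day window (103 days after the deed), so its recording date stands.
D is an owners-association assessment lien, so it outranks all other liens regardless of date.
The other liens, earliest effective date first: E (Jan 10, 2023), F (Mar 26, 2023), A (May 26, 2023), B (Jun 1, 2023), C (Jun 27, 2024).
A would otherwise be senior to B, so under the subordination agreement A and B exchange positions.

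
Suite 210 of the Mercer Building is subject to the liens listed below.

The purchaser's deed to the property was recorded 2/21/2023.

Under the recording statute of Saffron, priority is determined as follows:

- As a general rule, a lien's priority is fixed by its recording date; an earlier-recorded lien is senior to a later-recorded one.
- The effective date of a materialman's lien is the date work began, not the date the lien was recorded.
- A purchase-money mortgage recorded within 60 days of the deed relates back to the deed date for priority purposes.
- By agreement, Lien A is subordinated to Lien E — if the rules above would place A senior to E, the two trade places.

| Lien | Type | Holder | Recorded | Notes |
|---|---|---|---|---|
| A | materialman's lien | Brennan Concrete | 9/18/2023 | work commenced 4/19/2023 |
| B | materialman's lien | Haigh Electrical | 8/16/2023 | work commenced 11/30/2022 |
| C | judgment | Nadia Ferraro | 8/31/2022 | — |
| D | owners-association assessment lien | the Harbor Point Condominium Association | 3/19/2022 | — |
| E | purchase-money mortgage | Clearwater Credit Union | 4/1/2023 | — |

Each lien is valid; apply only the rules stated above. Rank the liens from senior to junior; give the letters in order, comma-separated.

First, effective dates: A relates back to 4/19/2023 (work commenced); B relates back to 11/30/2022 (work commenced); E was recorded within the 60-day window, so its effective date is the deed date 2/21/2023.
By effective date: D (3/19/2022), C (8/31/2022), B (11/30/2022), E (2/21/2023), A (4/19/2023).
Since A is not senior to E, the subordination leaves the order unchanged.

D, C, B, E, A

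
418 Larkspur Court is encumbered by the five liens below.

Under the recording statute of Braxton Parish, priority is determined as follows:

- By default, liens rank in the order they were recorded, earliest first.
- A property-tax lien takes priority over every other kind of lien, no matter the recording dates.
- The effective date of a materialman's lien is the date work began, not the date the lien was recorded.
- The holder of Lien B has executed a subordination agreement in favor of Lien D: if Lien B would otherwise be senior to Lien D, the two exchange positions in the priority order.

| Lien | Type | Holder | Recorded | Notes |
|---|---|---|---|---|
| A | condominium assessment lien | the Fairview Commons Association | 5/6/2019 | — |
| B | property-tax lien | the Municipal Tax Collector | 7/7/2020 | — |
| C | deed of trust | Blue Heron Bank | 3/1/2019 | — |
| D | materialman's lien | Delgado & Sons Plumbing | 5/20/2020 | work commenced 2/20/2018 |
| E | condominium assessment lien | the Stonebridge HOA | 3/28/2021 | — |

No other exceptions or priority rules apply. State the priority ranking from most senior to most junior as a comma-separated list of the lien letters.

Effective dates after the stated exceptions: D is treated as recorded 2/20/2018, the work-commencement date.
B, as a property-tax lien, has superpriority and ranks first.
Remaining liens by effective date: D (2/20/2018), C (3/1/2019), A (5/6/2019), E (3/28/2021).
B would otherwise be senior to D, so under the subordination agreement B and D exchange positions.

D, B, C, A, E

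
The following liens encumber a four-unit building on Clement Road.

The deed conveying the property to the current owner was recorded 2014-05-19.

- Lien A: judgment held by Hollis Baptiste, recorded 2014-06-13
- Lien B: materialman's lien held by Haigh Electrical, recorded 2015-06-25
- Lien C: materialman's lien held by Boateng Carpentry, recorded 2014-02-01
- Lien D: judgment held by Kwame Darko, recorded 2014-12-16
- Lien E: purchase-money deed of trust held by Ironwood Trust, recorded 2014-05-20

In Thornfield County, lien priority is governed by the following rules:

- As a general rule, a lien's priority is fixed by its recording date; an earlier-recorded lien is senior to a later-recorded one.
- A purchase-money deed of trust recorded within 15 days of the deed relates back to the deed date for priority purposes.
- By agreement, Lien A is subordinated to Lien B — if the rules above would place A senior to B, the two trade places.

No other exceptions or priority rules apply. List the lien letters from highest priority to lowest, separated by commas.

C, E, B, D, A

First, effective dates: E was recorded within the 15-day window, so its effective date is the deed date 2014-05-19.
By effective date: C (2014-02-01), E (2014-05-19), A (2014-06-13), D (2014-12-16), B (2015-06-25).
Because A would otherwise rank above B, the subordination swaps them.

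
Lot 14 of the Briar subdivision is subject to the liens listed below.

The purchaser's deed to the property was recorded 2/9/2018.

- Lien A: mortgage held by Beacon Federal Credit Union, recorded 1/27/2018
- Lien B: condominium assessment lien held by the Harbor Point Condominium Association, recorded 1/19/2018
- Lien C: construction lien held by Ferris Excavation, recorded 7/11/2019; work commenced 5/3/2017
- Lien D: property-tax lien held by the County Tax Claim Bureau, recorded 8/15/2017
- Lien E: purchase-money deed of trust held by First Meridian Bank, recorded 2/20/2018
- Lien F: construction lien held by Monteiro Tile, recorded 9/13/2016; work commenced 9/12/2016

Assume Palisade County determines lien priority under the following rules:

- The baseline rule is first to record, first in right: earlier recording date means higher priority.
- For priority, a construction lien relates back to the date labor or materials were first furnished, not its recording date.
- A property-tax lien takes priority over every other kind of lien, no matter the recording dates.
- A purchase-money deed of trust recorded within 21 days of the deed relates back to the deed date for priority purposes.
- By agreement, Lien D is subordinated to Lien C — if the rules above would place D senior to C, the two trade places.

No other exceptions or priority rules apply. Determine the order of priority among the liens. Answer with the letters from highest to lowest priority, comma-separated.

C, F, D, B, A, E

Effective dates: C relates back to 5/3/2017 (work commenced); E relates back to the deed date 2/9/2018; F's effective date is 9/12/2016, when work began.
D is a property-tax lien, so it outranks all other liens regardless of date.
The other liens, earliest effective date first: F (9/12/2016), C (5/3/2017), B (1/19/2018), A (1/27/2018), E (2/9/2018).
The subordination applies — D was senior to C — so D and C swap.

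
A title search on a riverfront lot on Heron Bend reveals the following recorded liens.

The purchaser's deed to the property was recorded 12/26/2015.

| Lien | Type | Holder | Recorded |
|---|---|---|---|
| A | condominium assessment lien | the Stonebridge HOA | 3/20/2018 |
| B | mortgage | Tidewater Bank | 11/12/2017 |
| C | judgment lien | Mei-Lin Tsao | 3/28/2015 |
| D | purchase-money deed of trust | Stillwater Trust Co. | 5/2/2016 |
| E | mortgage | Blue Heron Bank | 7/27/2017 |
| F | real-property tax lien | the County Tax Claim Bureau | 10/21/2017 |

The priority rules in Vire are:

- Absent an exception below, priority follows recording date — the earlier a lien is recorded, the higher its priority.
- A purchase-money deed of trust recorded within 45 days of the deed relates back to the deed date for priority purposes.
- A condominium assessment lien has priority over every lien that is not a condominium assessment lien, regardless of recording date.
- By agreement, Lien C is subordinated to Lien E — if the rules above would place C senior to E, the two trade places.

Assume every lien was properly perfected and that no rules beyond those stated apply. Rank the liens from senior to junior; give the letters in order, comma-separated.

Effective dates: D was recorded 128 days after the deed — beyond 45 days — so no relation-back applies.
A, as a condominium assessment lien, has superpriority and ranks first.
Ordering the rest by effective date: C (3/28/2015), D (5/2/2016), E (7/27/2017), F (10/21/2017), B (11/12/2017).
C would otherwise be senior to E, so under the subordination agreement C and E exchange positions.

A, E, D, C, F, B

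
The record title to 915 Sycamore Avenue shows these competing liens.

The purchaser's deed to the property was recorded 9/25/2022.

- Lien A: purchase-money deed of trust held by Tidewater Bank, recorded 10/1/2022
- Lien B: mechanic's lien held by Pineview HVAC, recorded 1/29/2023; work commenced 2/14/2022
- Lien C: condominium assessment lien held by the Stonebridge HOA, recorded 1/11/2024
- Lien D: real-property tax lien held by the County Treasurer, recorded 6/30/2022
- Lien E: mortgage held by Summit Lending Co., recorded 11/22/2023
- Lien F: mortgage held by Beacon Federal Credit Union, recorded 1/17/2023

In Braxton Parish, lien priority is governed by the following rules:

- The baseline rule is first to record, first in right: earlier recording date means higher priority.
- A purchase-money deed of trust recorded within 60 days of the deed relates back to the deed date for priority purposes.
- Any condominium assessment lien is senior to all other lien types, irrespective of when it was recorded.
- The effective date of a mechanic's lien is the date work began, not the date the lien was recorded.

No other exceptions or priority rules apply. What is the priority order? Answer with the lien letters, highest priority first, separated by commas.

C, B, D, A, F, E

Effective dates after the stated exceptions: A relates back to the deed date 9/25/2022; B is treated as recorded 2/14/2022, the work-commencement date.
C is a condominium assessment lien, so it outranks all other liens regardless of date.
Ordering the rest by effective date: B (2/14/2022), D (6/30/2022), A (9/25/2022), F (1/17/2023), E (11/22/2023).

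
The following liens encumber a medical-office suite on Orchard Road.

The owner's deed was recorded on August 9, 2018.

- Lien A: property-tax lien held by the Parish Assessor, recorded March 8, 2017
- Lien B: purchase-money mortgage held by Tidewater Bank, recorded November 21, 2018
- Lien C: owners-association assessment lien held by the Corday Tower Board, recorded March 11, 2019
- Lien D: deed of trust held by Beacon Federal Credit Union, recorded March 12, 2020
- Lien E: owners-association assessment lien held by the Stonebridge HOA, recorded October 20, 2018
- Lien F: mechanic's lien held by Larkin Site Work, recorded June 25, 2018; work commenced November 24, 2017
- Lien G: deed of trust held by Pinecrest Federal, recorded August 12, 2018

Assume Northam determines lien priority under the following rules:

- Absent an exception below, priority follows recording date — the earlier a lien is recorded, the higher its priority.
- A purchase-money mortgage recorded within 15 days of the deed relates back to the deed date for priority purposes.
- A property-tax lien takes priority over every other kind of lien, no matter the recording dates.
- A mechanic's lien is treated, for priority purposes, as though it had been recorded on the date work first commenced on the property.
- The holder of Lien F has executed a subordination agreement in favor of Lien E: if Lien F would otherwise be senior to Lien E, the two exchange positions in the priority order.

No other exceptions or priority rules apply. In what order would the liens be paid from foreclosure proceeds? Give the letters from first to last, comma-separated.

Effective dates: B was recorded 104 days after the deed, outside the 15-day window, so it keeps its recording date; F relates back to November 24, 2017 (work commenced).
A is a property-tax lien and takes priority over every other lien.
Ordering the rest by effective date: F (November 24, 2017), G (August 12, 2018), E (October 20, 2018), B (November 21, 2018), C (March 11, 2019), D (March 12, 2020).
F is senior to E before the subordination, so the two trade places.

A, E, G, F, B, C, D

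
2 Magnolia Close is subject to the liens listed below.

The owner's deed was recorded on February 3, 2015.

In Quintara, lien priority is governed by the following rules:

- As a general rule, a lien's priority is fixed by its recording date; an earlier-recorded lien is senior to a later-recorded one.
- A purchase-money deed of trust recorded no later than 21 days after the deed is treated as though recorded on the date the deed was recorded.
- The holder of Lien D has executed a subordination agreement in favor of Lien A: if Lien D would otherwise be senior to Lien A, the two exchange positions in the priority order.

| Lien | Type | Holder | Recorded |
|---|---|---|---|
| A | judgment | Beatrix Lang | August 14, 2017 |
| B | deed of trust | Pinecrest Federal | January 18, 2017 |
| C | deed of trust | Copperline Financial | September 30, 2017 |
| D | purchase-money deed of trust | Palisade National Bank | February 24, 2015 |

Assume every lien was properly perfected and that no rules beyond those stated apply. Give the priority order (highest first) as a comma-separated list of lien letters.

A, B, D, C

Adjusting effective dates: D was recorded within the 21-day window, so its effective date is the deed date February 3, 2015.
By effective date, earliest first: D (February 3, 2015), B (January 18, 2017), A (August 14, 2017), C (September 30, 2017).
D would otherwise be senior to A, so under the subordination agreement D and A exchange positions.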